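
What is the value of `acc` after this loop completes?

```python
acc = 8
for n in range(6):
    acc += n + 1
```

Start at 8, add 1 to 6 = 29
`acc` takes the values: 8 → 9 → 11 → 14 → 18 → 23 → 29

Answer: 29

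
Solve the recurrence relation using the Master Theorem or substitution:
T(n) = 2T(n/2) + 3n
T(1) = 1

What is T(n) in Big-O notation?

By Master Theorem: a=2, b=2, f(n)=3n. Since log_2(2) = 1 and f(n) = Θ(n^1), Case 2 applies. T(n) = O(n log n).

Answer: O(n log n)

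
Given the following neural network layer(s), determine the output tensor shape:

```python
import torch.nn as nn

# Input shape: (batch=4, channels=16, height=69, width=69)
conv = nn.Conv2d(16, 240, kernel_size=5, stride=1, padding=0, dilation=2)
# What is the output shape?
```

Input: (4, 16, 69, 69) -> Output: (4, 240, 61, 61)

Answer: (4, 240, 61, 61)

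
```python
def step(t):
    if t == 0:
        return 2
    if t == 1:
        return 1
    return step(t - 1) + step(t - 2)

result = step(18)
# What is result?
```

Build up from base cases: step(0)=2, step(1)=1, step(2)=3, step(3)=4, step(4)=7, step(5)=11, step(6)=18, ..., step(18)=5778

Answer: 5778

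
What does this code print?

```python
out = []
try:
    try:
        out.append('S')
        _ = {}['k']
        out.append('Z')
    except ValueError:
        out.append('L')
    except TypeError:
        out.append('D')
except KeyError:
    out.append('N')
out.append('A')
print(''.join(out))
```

Execution trace: 'S' (inner try body) → 'N' (outer except KeyError) → 'A' (after the try/except). Output: SNA

Answer: SNA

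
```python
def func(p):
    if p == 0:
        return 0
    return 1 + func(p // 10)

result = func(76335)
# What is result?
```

Count of digits of 76335: 5

Answer: 5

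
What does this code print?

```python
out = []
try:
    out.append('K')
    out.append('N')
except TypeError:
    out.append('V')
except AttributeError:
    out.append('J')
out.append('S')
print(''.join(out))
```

Execution trace: 'K' (try body) → 'N' (try body, no exception) → 'S' (after the try/except). Output: KNS

Answer: KNS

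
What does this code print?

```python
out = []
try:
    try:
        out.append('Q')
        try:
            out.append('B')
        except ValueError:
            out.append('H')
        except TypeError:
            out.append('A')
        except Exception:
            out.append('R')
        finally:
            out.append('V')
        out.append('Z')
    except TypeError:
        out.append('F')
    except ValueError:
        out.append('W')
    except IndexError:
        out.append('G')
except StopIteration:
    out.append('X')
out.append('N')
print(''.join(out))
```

Execution trace: 'Q' (try body) → 'B' (inner try body, no exception) → 'V' (inner finally) → 'Z' (try body, no exception) → 'N' (after the try/except). Output: QBVZN

Answer: QBVZN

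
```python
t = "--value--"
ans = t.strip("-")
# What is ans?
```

Trace:
`t = "--value--"` → t = '--value--'
`ans = t.strip("-")` → ans = 'value'
So ans = 'value'

Answer: 'value'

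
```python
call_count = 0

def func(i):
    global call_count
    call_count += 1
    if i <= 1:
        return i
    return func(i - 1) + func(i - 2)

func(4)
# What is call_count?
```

Calls(i) = 1 + Calls(i-1) + Calls(i-2); Calls(0)=Calls(1)=1. For i=4 this gives 9.

Answer: 9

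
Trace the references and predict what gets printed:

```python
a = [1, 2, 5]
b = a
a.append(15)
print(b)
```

Key concept: basic list aliasing.
Step by step:
`a = [1, 2, 5]` → a = [1, 2, 5]
`b = a` → b = [1, 2, 5] (same object as a)
`a.append(15)` → a = [1, 2, 5, 15] (same object as b); b = [1, 2, 5, 15] (same object as a)
`print(b)` → prints [1, 2, 5, 15]

Answer: [1, 2, 5, 15]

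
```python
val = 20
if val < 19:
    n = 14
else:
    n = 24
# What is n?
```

Trace:
`val = 20` → val = 20
`if val < 19: ...` → val < 19 is False, take else branch → n = 24
So n = 24

Answer: 24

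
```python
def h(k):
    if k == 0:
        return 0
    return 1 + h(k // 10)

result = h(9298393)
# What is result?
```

Count of digits of 9298393: 7

Answer: 7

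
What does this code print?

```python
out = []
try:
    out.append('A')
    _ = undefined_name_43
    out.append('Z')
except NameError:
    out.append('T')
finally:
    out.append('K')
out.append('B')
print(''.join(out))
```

Execution trace: 'A' (try body) → 'T' (except NameError) → 'K' (finally) → 'B' (after the try/except). Output: ATKB

Answer: ATKB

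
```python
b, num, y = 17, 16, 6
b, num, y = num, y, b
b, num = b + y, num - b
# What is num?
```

Trace:
`b, num, y = 17, 16, 6` → b = 17; num = 16; y = 6
`b, num, y = num, y, b` → b = 16; num = 6; y = 17
`b, num = b + y, num - b` → b = 33; num = -10
So num = -10

Answer: -10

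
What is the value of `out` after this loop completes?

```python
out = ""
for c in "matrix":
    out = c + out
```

Reverse 'matrix'
`out` takes the values: "" → "m" → "am" → "tam" → "rtam" → "irtam" → "xirtam"

Answer: "xirtam"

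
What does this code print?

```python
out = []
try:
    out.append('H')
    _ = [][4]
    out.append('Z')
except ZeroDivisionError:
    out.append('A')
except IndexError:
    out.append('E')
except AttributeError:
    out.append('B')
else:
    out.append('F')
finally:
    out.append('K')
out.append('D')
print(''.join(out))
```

Execution trace: 'H' (try body) → 'E' (except IndexError) → 'K' (finally) → 'D' (after the try/except). Output: HEKD

Answer: HEKD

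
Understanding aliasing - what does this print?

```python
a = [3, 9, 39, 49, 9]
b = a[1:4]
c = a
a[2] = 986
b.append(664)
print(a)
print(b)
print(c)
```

Key concept: slice vs alias.
Step by step:
`a = [3, 9, 39, 49, 9]` → a = [3, 9, 39, 49, 9]
`b = a[1:4]` → b = [9, 39, 49]
`c = a` → c = [3, 9, 39, 49, 9] (same object as a)
`a[2] = 986` → a = [3, 9, 986, 49, 9] (same object as c); c = [3, 9, 986, 49, 9] (same object as a)
`b.append(664)` → b = [9, 39, 49, 664]
`print(a)` → prints [3, 9, 986, 49, 9]
`print(b)` → prints [9, 39, 49, 664]
`print(c)` → prints [3, 9, 986, 49, 9]

Answer:
[3, 9, 986, 49, 9]
[9, 39, 49, 664]
[3, 9, 986, 49, 9]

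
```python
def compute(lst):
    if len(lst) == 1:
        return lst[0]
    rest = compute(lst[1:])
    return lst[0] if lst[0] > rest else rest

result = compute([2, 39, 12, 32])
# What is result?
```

Recursive max over [2, 39, 12, 32] = 39

Answer: 39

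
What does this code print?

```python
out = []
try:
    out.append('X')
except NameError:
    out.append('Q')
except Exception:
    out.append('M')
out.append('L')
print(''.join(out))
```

Execution trace: 'X' (try body, no exception) → 'L' (after the try/except). Output: XL

Answer: XL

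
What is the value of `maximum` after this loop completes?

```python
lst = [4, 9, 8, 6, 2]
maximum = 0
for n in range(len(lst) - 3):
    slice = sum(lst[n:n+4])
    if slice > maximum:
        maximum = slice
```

Max sum of 4-element window in [4, 9, 8, 6, 2]
`maximum` takes the values: 0 → 27

Answer: 27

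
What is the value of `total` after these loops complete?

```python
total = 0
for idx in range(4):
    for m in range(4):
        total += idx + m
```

Sum of all idx+m for idx,m in 4x4
`total` takes the values: 0 → 1 → 3 → 6 → 7 → 9 → 12 → 16 → 18 → 21 → 25 → 30 → 33 → 37 → 42 → 48

Answer: 48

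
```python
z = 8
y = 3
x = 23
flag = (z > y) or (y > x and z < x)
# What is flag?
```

Trace:
`z = 8` → z = 8
`y = 3` → y = 3
`x = 23` → x = 23
`flag = (z > y) or (y > x and z < x)` → flag = True
So flag = True

Answer: True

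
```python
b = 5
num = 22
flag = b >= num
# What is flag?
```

Trace:
`b = 5` → b = 5
`num = 22` → num = 22
`flag = b >= num` → flag = False
So flag = False

Answer: False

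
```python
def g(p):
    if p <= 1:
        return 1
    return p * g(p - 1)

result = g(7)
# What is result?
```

g(7) = 7 * 6 * 5 * 4 * 3 * 2 * 1 = 5040

Answer: 5040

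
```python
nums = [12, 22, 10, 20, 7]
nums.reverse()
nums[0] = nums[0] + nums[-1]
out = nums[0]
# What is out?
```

Trace:
`nums = [12, 22, 10, 20, 7]` → nums = [12, 22, 10, 20, 7]
`nums.reverse()` → nums = [7, 20, 10, 22, 12]
`nums[0] = nums[0] + nums[-1]` → nums = [19, 20, 10, 22, 12]
`out = nums[0]` → out = 19
So out = 19

Answer: 19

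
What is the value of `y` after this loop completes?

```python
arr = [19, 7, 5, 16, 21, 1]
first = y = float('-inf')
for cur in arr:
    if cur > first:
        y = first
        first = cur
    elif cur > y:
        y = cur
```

Second largest (with repeats) in [19, 7, 5, 16, 21, 1]
`y` takes the values: -inf → 7 → 16 → 19

Answer: 19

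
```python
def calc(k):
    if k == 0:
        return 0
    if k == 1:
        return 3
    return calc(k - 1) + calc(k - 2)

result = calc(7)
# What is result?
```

Build up from base cases: calc(0)=0, calc(1)=3, calc(2)=3, calc(3)=6, calc(4)=9, calc(5)=15, calc(6)=24, ..., calc(7)=39

Answer: 39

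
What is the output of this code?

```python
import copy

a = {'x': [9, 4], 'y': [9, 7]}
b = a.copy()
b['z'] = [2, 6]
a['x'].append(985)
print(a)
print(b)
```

Key concept: shallow copy of dict with mutable values.
Step by step:
`a = {'x': [9, 4], 'y': [9, 7]}` → a = {'x': [9, 4], 'y': [9, 7]}
`b = a.copy()` → b = {'x': [9, 4], 'y': [9, 7]}
`b['z'] = [2, 6]` → b = {'x': [9, 4], 'y': [9, 7], 'z': [2, 6]}
`a['x'].append(985)` → a = {'x': [9, 4, 985], 'y': [9, 7]}; b = {'x': [9, 4, 985], 'y': [9, 7], 'z': [2, 6]}
`print(a)` → prints {'x': [9, 4, 985], 'y': [9, 7]}
`print(b)` → prints {'x': [9, 4, 985], 'y': [9, 7], 'z': [2, 6]}

Answer:
{'x': [9, 4, 985], 'y': [9, 7]}
{'x': [9, 4, 985], 'y': [9, 7], 'z': [2, 6]}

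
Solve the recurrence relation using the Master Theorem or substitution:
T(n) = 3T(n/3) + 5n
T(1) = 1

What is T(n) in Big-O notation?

By Master Theorem: a=3, b=3, f(n)=5n. Since log_3(3) = 1 and f(n) = Θ(n^1), Case 2 applies. T(n) = O(n log n).

Answer: O(n log n)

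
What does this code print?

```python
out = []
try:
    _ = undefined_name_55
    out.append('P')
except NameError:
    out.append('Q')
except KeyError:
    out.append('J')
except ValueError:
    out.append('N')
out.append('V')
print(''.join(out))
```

Execution trace: 'Q' (except NameError) → 'V' (after the try/except). Output: QV

Answer: QV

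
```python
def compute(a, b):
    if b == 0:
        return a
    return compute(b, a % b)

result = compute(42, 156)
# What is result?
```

compute(42, 156) -> compute(156, 42) -> compute(42, 30) -> compute(30, 12) -> compute(12, 6) -> compute(6, 0) -> 6

Answer: 6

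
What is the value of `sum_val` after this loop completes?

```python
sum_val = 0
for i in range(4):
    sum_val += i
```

Sum of 0 to 3 = 6
`sum_val` takes the values: 0 → 1 → 3 → 6

Answer: 6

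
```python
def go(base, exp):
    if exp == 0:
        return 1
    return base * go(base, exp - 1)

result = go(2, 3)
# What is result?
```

go(2, 3) = 2 * 2 * 2 = 8

Answer: 8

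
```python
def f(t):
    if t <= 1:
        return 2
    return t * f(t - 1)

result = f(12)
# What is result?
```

f(12) = 12 * 11 * 10 * 9 * 8 * 7 * 6 * 5 * 4 * 3 * 2 * 2 = 958003200

Answer: 958003200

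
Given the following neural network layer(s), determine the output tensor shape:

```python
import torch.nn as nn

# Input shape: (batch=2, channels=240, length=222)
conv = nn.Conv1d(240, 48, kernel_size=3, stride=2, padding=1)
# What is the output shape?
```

Input: (2, 240, 222) -> Output: (2, 48, 111)

Answer: (2, 48, 111)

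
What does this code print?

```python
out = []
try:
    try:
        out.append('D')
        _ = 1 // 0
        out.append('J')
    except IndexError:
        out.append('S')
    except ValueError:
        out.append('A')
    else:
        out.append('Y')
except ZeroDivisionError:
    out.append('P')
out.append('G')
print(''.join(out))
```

Execution trace: 'D' (try body) → 'P' (outer except ZeroDivisionError) → 'G' (after the try/except). Output: DPG

Answer: DPG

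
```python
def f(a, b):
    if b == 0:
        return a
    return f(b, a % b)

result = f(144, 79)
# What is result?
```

f(144, 79) -> f(79, 65) -> f(65, 14) -> f(14, 9) -> f(9, 5) -> f(5, 4) -> f(4, 1) -> f(1, 0) -> 1

Answer: 1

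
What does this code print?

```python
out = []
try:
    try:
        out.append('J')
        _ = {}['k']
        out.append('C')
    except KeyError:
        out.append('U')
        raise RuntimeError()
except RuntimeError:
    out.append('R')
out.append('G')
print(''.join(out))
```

Execution trace: 'J' (inner try body) → 'U' (inner except KeyError) → 'R' (outer except RuntimeError) → 'G' (after the try/except). Output: JURG

Answer: JURG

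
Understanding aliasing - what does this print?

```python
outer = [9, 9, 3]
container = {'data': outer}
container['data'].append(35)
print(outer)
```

Key concept: dict holds reference to list.
Step by step:
`outer = [9, 9, 3]` → outer = [9, 9, 3]
`container = {'data': outer}` → container = {'data': [9, 9, 3]}
`container['data'].append(35)` → outer = [9, 9, 3, 35]; container = {'data': [9, 9, 3, 35]}
`print(outer)` → prints [9, 9, 3, 35]

Answer: [9, 9, 3, 35]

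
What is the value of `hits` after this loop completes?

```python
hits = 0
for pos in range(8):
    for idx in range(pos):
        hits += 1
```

Triangle number: 0+1+2+...+7
`hits` takes the values: 0 → 1 → 2 → 3 → 4 → 5 → 6 → 7 → 8 → 9 → 10 → 11 → 12 → 13 → 14 → 15 → 16 → 17 → 18 → 19 → 20 → 21 → 22 → 23 → 24 → 25 → 26 → 27 → 28

Answer: 28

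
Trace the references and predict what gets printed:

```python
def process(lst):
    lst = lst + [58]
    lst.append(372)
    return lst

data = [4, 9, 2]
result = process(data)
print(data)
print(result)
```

Key concept: rebinding parameter vs mutation.
Step by step:
`data = [4, 9, 2]` → data = [4, 9, 2]
`result = process(data)` → result = [4, 9, 2, 58, 372]
`print(data)` → prints [4, 9, 2]
`print(result)` → prints [4, 9, 2, 58, 372]

Answer:
[4, 9, 2]
[4, 9, 2, 58, 372]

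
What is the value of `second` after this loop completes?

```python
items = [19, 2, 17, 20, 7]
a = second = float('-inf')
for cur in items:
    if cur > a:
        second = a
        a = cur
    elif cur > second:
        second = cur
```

Second largest (with repeats) in [19, 2, 17, 20, 7]
`second` takes the values: -inf → 2 → 17 → 19

Answer: 19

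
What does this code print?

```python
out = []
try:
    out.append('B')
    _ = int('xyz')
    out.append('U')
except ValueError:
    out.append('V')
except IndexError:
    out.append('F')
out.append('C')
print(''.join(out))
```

Execution trace: 'B' (try body) → 'V' (except ValueError) → 'C' (after the try/except). Output: BVC

Answer: BVC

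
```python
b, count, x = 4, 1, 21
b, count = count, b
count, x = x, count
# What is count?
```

Trace:
`b, count, x = 4, 1, 21` → b = 4; count = 1; x = 21
`b, count = count, b` → b = 1; count = 4
`count, x = x, count` → count = 21; x = 4
So count = 21

Answer: 21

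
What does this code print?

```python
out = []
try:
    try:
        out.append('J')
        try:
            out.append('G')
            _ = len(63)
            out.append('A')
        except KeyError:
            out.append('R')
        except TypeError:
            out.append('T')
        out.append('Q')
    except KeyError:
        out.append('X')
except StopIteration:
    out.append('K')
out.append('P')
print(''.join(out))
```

Execution trace: 'J' (try body) → 'G' (inner try body) → 'T' (inner except TypeError) → 'Q' (try body, no exception) → 'P' (after the try/except). Output: JGTQP

Answer: JGTQP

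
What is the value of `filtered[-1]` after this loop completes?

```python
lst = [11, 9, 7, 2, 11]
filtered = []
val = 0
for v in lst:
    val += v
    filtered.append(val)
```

Cumulative sum ends at 40
`filtered` takes the values: [] → [11] → [11, 20] → [11, 20, 27] → [11, 20, 27, 29] → [11, 20, 27, 29, 40]
So `filtered[-1]` = 40

Answer: 40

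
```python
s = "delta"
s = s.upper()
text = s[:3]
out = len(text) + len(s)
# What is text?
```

Trace:
`s = "delta"` → s = 'delta'
`s = s.upper()` → s = 'DELTA'
`text = s[:3]` → text = 'DEL'
`out = len(text) + len(s)` → out = 8
So text = 'DEL'

Answer: 'DEL'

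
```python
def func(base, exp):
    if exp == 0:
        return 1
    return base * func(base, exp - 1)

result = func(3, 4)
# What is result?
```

func(3, 4) = 3 * 3 * 3 * 3 = 81

Answer: 81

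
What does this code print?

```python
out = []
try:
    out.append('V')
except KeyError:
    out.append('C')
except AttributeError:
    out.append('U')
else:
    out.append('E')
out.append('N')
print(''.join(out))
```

Execution trace: 'V' (try body, no exception) → 'E' (else) → 'N' (after the try/except). Output: VEN

Answer: VEN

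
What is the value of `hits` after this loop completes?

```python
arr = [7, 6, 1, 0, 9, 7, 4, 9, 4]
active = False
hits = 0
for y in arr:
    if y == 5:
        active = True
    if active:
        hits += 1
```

Count elements after first 5 in [7, 6, 1, 0, 9, 7, 4, 9, 4]
`hits` takes the values: 0

Answer: 0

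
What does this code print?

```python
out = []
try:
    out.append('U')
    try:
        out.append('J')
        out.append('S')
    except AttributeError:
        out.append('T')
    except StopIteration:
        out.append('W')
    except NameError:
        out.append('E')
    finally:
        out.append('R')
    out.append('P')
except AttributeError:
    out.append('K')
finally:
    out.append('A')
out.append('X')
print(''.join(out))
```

Execution trace: 'U' (try body) → 'J' (inner try body) → 'S' (inner try body, no exception) → 'R' (inner finally) → 'P' (try body, no exception) → 'A' (finally) → 'X' (after the try/except). Output: UJSRPAX

Answer: UJSRPAX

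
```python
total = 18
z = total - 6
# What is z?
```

Trace:
`total = 18` → total = 18
`z = total - 6` → z = 12
So z = 12

Answer: 12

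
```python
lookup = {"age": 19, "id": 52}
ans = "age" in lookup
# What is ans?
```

Trace:
`lookup = {"age": 19, "id": 52}` → lookup = {'age': 19, 'id': 52}
`ans = "age" in lookup` → ans = True
So ans = True

Answer: True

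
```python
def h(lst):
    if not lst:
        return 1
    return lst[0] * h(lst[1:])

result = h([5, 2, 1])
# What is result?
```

Product over [5, 2, 1] = 5 * 2 * 1 = 10

Answer: 10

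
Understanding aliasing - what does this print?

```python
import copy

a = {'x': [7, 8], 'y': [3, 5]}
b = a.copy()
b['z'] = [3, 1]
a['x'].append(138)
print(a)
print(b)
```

Key concept: shallow copy of dict with mutable values.
Step by step:
`a = {'x': [7, 8], 'y': [3, 5]}` → a = {'x': [7, 8], 'y': [3, 5]}
`b = a.copy()` → b = {'x': [7, 8], 'y': [3, 5]}
`b['z'] = [3, 1]` → b = {'x': [7, 8], 'y': [3, 5], 'z': [3, 1]}
`a['x'].append(138)` → a = {'x': [7, 8, 138], 'y': [3, 5]}; b = {'x': [7, 8, 138], 'y': [3, 5], 'z': [3, 1]}
`print(a)` → prints {'x': [7, 8, 138], 'y': [3, 5]}
`print(b)` → prints {'x': [7, 8, 138], 'y': [3, 5], 'z': [3, 1]}

Answer:
{'x': [7, 8, 138], 'y': [3, 5]}
{'x': [7, 8, 138], 'y': [3, 5], 'z': [3, 1]}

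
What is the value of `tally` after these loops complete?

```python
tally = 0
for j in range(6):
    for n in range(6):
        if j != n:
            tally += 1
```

6² - 6 (exclude diagonal)
`tally` takes the values: 0 → 1 → 2 → 3 → 4 → 5 → 6 → 7 → 8 → 9 → 10 → 11 → 12 → 13 → 14 → 15 → 16 → 17 → 18 → 19 → 20 → 21 → 22 → 23 → 24 → 25 → 26 → 27 → 28 → 29 → 30

Answer: 30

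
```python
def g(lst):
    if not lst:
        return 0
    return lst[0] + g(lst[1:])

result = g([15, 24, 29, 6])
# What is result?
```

15 + 24 + 29 + 6 + 0 = 74

Answer: 74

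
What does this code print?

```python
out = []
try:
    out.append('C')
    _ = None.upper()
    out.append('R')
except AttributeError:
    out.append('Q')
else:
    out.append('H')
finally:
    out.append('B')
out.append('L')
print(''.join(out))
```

Execution trace: 'C' (try body) → 'Q' (except AttributeError) → 'B' (finally) → 'L' (after the try/except). Output: CQBL

Answer: CQBL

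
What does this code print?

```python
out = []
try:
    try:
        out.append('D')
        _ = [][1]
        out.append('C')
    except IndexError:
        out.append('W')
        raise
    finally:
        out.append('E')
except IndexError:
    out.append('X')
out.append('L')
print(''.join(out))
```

Execution trace: 'D' (inner try body) → 'W' (inner except IndexError) → 'E' (inner finally) → 'X' (outer except IndexError) → 'L' (after the try/except). Output: DWEXL

Answer: DWEXL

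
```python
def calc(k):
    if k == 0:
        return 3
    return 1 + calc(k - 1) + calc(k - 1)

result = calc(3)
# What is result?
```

calc(k) = 1 + 2·calc(k-1), calc(0)=3. Closed form: (3+1)·2^3 - 1 = 31.

Answer: 31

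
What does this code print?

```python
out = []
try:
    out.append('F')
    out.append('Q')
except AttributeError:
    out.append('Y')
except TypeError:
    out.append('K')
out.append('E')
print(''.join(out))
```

Execution trace: 'F' (try body) → 'Q' (try body, no exception) → 'E' (after the try/except). Output: FQE

Answer: FQE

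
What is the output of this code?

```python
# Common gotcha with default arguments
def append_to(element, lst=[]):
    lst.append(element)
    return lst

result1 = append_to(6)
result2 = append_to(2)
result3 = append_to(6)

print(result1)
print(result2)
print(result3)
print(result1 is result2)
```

Key concept: mutable default argument gotcha.
Step by step:
`result1 = append_to(6)` → result1 = [6]
`result2 = append_to(2)` → result1 = [6, 2] (same object as result2); result2 = [6, 2] (same object as result1)
`result3 = append_to(6)` → result1 = [6, 2, 6] (same object as result2, result3); result2 = [6, 2, 6] (same object as result1, result3); result3 = [6, 2, 6] (same object as result1, result2)
`print(result1)` → prints [6, 2, 6]
`print(result2)` → prints [6, 2, 6]
`print(result3)` → prints [6, 2, 6]
`print(result1 is result2)` → prints True

Answer:
[6, 2, 6]
[6, 2, 6]
[6, 2, 6]
True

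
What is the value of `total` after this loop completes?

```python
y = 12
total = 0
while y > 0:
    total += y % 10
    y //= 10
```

Sum digits of 12
`total` takes the values: 0 → 2 → 3

Answer: 3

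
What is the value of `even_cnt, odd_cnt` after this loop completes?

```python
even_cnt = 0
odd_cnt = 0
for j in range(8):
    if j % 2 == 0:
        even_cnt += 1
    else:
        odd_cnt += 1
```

Count evens and odds in range(8)
`even_cnt, odd_cnt` takes the values: (0, 0) → (1, 0) → (1, 1) → (2, 1) → (2, 2) → (3, 2) → (3, 3) → (4, 3) → (4, 4)

Answer: 4, 4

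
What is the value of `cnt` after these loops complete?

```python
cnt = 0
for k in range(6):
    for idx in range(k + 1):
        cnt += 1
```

Triangle: 1 + 2 + ... + 6
`cnt` takes the values: 0 → 1 → 2 → 3 → 4 → 5 → 6 → 7 → 8 → 9 → 10 → 11 → 12 → 13 → 14 → 15 → 16 → 17 → 18 → 19 → 20 → 21

Answer: 21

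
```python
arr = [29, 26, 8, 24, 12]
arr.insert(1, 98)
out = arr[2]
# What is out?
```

Trace:
`arr = [29, 26, 8, 24, 12]` → arr = [29, 26, 8, 24, 12]
`arr.insert(1, 98)` → arr = [29, 98, 26, 8, 24, 12]
`out = arr[2]` → out = 26
So out = 26

Answer: 26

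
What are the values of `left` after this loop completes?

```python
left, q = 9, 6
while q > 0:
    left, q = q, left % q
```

GCD of 9 and 6
`left` takes the values: 9 → 6 → 3

Answer: 3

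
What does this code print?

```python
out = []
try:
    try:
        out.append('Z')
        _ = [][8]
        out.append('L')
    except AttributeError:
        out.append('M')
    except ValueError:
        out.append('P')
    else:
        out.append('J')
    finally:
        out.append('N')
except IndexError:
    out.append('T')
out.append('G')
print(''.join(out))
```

Execution trace: 'Z' (try body) → 'N' (finally) → 'T' (outer except IndexError) → 'G' (after the try/except). Output: ZNTG

Answer: ZNTG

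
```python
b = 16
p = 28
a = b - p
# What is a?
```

Trace:
`b = 16` → b = 16
`p = 28` → p = 28
`a = b - p` → a = -12
So a = -12

Answer: -12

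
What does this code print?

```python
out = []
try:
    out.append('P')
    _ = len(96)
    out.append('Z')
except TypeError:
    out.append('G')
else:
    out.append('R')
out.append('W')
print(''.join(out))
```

Execution trace: 'P' (try body) → 'G' (except TypeError) → 'W' (after the try/except). Output: PGW

Answer: PGW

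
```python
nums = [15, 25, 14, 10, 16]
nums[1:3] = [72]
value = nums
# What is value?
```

Trace:
`nums = [15, 25, 14, 10, 16]` → nums = [15, 25, 14, 10, 16]
`nums[1:3] = [72]` → nums = [15, 72, 10, 16]
`value = nums` → value = [15, 72, 10, 16]
So value = [15, 72, 10, 16]

Answer: [15, 72, 10, 16]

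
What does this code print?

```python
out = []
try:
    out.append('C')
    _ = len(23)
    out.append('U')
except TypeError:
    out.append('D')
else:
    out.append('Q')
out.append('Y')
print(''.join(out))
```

Execution trace: 'C' (try body) → 'D' (except TypeError) → 'Y' (after the try/except). Output: CDY

Answer: CDY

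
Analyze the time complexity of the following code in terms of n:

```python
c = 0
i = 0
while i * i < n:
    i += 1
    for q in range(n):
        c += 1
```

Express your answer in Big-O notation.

Each loop level contributes: √n × n. Multiplying the contributions gives O(n√n).

Answer: O(n√n)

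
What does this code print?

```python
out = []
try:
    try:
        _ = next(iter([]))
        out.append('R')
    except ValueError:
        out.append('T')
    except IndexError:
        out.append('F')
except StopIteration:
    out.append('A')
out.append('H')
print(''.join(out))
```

Execution trace: 'A' (outer except StopIteration) → 'H' (after the try/except). Output: AH

Answer: AH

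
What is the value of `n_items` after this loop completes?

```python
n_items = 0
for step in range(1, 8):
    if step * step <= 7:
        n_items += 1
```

Count numbers where step² ≤ 7
`n_items` takes the values: 0 → 1 → 2

Answer: 2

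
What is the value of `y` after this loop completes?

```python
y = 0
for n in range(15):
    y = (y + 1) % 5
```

Increment mod 5, 15 times = 0
`y` takes the values: 0 → 1 → 2 → 3 → 4 → 0 → 1 → 2 → 3 → 4 → 0 → 1 → 2 → 3 → 4 → 0

Answer: 0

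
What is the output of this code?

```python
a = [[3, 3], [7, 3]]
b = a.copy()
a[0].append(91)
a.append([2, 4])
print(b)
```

Key concept: shallow copy with nested lists.
Step by step:
`a = [[3, 3], [7, 3]]` → a = [[3, 3], [7, 3]]
`b = a.copy()` → b = [[3, 3], [7, 3]]
`a[0].append(91)` → a = [[3, 3, 91], [7, 3]]; b = [[3, 3, 91], [7, 3]]
`a.append([2, 4])` → a = [[3, 3, 91], [7, 3], [2, 4]]
`print(b)` → prints [[3, 3, 91], [7, 3]]

Answer: [[3, 3, 91], [7, 3]]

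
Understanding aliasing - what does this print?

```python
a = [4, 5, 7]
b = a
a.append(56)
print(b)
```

Key concept: basic list aliasing.
Step by step:
`a = [4, 5, 7]` → a = [4, 5, 7]
`b = a` → b = [4, 5, 7] (same object as a)
`a.append(56)` → a = [4, 5, 7, 56] (same object as b); b = [4, 5, 7, 56] (same object as a)
`print(b)` → prints [4, 5, 7, 56]

Answer: [4, 5, 7, 56]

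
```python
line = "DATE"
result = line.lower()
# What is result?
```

Trace:
`line = "DATE"` → line = 'DATE'
`result = line.lower()` → result = 'date'
So result = 'date'

Answer: 'date'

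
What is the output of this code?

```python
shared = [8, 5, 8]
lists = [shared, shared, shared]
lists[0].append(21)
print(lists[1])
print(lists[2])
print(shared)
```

Key concept: list of same reference.
Step by step:
`shared = [8, 5, 8]` → shared = [8, 5, 8]
`lists = [shared, shared, shared]` → lists = [[8, 5, 8], [8, 5, 8], [8, 5, 8]]
`lists[0].append(21)` → shared = [8, 5, 8, 21]; lists = [[8, 5, 8, 21], [8, 5, 8, 21], [8, 5, 8, 21]]
`print(lists[1])` → prints [8, 5, 8, 21]
`print(lists[2])` → prints [8, 5, 8, 21]
`print(shared)` → prints [8, 5, 8, 21]

Answer:
[8, 5, 8, 21]
[8, 5, 8, 21]
[8, 5, 8, 21]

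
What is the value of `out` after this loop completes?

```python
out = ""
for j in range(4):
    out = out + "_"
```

Repeat '_' 4 times
`out` takes the values: "" → "_" → "__" → "___" → "____"

Answer: "____"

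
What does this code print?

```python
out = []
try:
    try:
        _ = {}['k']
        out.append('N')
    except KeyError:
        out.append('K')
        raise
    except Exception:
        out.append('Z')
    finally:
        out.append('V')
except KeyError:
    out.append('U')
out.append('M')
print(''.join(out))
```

Execution trace: 'K' (inner except KeyError) → 'V' (inner finally) → 'U' (outer except KeyError) → 'M' (after the try/except). Output: KVUM

Answer: KVUM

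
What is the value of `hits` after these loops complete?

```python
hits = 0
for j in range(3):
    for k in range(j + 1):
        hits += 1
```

Triangle: 1 + 2 + ... + 3
`hits` takes the values: 0 → 1 → 2 → 3 → 4 → 5 → 6

Answer: 6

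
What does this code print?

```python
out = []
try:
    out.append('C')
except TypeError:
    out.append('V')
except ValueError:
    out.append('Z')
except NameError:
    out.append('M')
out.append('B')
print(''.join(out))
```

Execution trace: 'C' (try body, no exception) → 'B' (after the try/except). Output: CB

Answer: CB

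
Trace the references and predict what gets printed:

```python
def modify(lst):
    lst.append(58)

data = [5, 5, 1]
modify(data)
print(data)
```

Key concept: function modifies passed list.
Step by step:
`data = [5, 5, 1]` → data = [5, 5, 1]
`modify(data)` → data = [5, 5, 1, 58]
`print(data)` → prints [5, 5, 1, 58]

Answer: [5, 5, 1, 58]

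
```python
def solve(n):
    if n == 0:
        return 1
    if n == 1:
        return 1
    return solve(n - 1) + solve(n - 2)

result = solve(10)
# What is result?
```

Build up from base cases: solve(0)=1, solve(1)=1, solve(2)=2, solve(3)=3, solve(4)=5, solve(5)=8, solve(6)=13, ..., solve(10)=89

Answer: 89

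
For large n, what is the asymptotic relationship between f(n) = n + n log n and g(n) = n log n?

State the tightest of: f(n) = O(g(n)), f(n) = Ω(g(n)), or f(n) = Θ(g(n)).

n + n log n vs n log n: f(n) = Θ(g(n)) — they are asymptotically equivalent (the n term is dominated).

Answer: f(n) = Θ(g(n)) — they are asymptotically equivalent (the n term is dominated).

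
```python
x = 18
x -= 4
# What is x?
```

Trace:
`x = 18` → x = 18
`x -= 4` → x = 14
So x = 14

Answer: 14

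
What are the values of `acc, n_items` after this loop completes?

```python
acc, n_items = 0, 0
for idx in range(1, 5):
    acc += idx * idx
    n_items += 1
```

Sum of squares and count
`acc, n_items` takes the values: (0, 0) → (1, 0) → (1, 1) → (5, 1) → (5, 2) → (14, 2) → (14, 3) → (30, 3) → (30, 4)

Answer: 30, 4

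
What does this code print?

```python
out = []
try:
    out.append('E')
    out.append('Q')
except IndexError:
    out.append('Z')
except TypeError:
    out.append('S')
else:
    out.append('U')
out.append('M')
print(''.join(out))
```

Execution trace: 'E' (try body) → 'Q' (try body, no exception) → 'U' (else) → 'M' (after the try/except). Output: EQUM

Answer: EQUM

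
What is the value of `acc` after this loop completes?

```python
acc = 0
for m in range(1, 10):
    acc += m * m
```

Sum of squares 1² to 9² = 285
`acc` takes the values: 0 → 1 → 5 → 14 → 30 → 55 → 91 → 140 → 204 → 285

Answer: 285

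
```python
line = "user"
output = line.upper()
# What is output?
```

Trace:
`line = "user"` → line = 'user'
`output = line.upper()` → output = 'USER'
So output = 'USER'

Answer: 'USER'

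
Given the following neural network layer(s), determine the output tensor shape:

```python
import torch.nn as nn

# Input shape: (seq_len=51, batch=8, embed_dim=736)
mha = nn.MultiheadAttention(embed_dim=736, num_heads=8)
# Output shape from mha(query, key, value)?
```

Input: (51, 8, 736) -> Output: (51, 8, 736)

Answer: (51, 8, 736)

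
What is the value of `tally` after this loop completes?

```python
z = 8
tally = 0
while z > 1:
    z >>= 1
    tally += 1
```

Count right shifts until 1
`tally` takes the values: 0 → 1 → 2 → 3

Answer: 3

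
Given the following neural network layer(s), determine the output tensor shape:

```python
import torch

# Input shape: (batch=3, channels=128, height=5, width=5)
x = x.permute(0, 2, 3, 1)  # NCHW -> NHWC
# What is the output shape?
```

Input: (3, 128, 5, 5) -> Output: (3, 5, 5, 128)

Answer: (3, 5, 5, 128)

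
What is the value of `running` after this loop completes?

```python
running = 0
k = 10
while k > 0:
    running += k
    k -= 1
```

Sum 10 down to 1
`running` takes the values: 0 → 10 → 19 → 27 → 34 → 40 → 45 → 49 → 52 → 54 → 55

Answer: 55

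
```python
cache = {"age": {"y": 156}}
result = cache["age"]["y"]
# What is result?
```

Trace:
`cache = {"age": {"y": 156}}` → cache = {'age': {'y': 156}}
`result = cache["age"]["y"]` → result = 156
So result = 156

Answer: 156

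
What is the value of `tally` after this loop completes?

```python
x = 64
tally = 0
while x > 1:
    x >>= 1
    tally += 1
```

Count right shifts until 1
`tally` takes the values: 0 → 1 → 2 → 3 → 4 → 5 → 6

Answer: 6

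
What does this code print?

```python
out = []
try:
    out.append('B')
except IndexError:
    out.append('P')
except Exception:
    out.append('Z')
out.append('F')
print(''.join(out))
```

Execution trace: 'B' (try body, no exception) → 'F' (after the try/except). Output: BF

Answer: BF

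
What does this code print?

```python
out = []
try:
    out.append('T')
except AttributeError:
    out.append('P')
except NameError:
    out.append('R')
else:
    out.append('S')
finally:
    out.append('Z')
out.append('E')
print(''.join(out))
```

Execution trace: 'T' (try body, no exception) → 'S' (else) → 'Z' (finally) → 'E' (after the try/except). Output: TSZE

Answer: TSZE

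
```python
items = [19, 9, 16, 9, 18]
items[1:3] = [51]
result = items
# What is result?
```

Trace:
`items = [19, 9, 16, 9, 18]` → items = [19, 9, 16, 9, 18]
`items[1:3] = [51]` → items = [19, 51, 9, 18]
`result = items` → result = [19, 51, 9, 18]
So result = [19, 51, 9, 18]

Answer: [19, 51, 9, 18]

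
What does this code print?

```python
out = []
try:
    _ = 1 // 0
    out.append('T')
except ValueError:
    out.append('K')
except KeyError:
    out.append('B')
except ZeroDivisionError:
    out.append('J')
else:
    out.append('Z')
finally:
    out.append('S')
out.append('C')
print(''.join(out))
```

Execution trace: 'J' (except ZeroDivisionError) → 'S' (finally) → 'C' (after the try/except). Output: JSC

Answer: JSC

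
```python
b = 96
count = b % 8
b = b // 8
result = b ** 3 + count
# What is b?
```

Trace:
`b = 96` → b = 96
`count = b % 8` → count = 0
`b = b // 8` → b = 12
`result = b ** 3 + count` → result = 1728
So b = 12

Answer: 12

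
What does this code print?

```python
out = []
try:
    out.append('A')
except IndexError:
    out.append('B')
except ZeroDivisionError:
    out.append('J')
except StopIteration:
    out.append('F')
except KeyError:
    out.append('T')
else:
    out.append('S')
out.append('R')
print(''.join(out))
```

Execution trace: 'A' (try body, no exception) → 'S' (else) → 'R' (after the try/except). Output: ASR

Answer: ASR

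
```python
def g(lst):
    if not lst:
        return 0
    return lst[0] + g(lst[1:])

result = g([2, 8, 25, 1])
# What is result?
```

2 + 8 + 25 + 1 + 0 = 36

Answer: 36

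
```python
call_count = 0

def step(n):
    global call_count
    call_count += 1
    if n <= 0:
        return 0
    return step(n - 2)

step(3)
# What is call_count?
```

Linear recursion stepping by 2: 3 calls from n=3 down to ≤0.

Answer: 3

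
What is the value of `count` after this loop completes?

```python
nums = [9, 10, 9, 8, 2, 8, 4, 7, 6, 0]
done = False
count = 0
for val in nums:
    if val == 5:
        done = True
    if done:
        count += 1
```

Count elements after first 5 in [9, 10, 9, 8, 2, 8, 4, 7, 6, 0]
`count` takes the values: 0

Answer: 0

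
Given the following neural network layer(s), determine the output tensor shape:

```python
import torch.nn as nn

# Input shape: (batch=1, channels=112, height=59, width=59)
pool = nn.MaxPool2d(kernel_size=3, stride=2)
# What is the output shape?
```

Input: (1, 112, 59, 59) -> Output: (1, 112, 29, 29)

Answer: (1, 112, 29, 29)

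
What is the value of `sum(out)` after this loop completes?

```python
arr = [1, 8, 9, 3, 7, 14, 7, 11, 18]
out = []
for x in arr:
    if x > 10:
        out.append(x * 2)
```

Sum of doubled values > 10
`out` takes the values: [] → [28] → [28, 22] → [28, 22, 36]
So `sum(out)` = 86

Answer: 86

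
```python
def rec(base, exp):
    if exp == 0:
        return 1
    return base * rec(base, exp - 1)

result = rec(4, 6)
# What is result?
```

rec(4, 6) = 4 * 4 * 4 * 4 * 4 * 4 = 4096

Answer: 4096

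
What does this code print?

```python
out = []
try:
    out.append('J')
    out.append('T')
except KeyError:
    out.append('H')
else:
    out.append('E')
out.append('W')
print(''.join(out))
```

Execution trace: 'J' (try body) → 'T' (try body, no exception) → 'E' (else) → 'W' (after the try/except). Output: JTEW

Answer: JTEW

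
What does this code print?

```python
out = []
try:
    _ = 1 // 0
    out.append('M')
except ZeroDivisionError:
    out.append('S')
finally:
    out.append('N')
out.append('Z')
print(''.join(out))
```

Execution trace: 'S' (except ZeroDivisionError) → 'N' (finally) → 'Z' (after the try/except). Output: SNZ

Answer: SNZ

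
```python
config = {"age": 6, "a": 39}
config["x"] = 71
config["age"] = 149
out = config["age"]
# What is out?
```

Trace:
`config = {"age": 6, "a": 39}` → config = {'age': 6, 'a': 39}
`config["x"] = 71` → config = {'age': 6, 'a': 39, 'x': 71}
`config["age"] = 149` → config = {'age': 149, 'a': 39, 'x': 71}
`out = config["age"]` → out = 149
So out = 149

Answer: 149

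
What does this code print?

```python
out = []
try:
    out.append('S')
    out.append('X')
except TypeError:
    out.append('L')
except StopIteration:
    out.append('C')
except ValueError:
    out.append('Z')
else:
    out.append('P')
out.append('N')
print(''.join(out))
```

Execution trace: 'S' (try body) → 'X' (try body, no exception) → 'P' (else) → 'N' (after the try/except). Output: SXPN

Answer: SXPN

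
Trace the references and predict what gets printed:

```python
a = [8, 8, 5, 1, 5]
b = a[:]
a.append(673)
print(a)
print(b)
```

Key concept: slice [:] creates copy.
Step by step:
`a = [8, 8, 5, 1, 5]` → a = [8, 8, 5, 1, 5]
`b = a[:]` → b = [8, 8, 5, 1, 5]
`a.append(673)` → a = [8, 8, 5, 1, 5, 673]
`print(a)` → prints [8, 8, 5, 1, 5, 673]
`print(b)` → prints [8, 8, 5, 1, 5]

Answer:
[8, 8, 5, 1, 5, 673]
[8, 8, 5, 1, 5]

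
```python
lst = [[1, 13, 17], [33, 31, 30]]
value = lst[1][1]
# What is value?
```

Trace:
`lst = [[1, 13, 17], [33, 31, 30]]` → lst = [[1, 13, 17], [33, 31, 30]]
`value = lst[1][1]` → value = 31
So value = 31

Answer: 31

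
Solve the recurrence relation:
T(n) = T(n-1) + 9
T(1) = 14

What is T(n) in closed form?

Unrolling: T(n) = T(1) + 9·(n-1) = 14 + 9(n-1) = 9n + 5.

Answer: T(n) = 9n + 5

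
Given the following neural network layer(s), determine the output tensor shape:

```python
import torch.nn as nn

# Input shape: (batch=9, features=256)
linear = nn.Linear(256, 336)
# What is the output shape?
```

Input: (9, 256) -> Output: (9, 336)

Answer: (9, 336)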